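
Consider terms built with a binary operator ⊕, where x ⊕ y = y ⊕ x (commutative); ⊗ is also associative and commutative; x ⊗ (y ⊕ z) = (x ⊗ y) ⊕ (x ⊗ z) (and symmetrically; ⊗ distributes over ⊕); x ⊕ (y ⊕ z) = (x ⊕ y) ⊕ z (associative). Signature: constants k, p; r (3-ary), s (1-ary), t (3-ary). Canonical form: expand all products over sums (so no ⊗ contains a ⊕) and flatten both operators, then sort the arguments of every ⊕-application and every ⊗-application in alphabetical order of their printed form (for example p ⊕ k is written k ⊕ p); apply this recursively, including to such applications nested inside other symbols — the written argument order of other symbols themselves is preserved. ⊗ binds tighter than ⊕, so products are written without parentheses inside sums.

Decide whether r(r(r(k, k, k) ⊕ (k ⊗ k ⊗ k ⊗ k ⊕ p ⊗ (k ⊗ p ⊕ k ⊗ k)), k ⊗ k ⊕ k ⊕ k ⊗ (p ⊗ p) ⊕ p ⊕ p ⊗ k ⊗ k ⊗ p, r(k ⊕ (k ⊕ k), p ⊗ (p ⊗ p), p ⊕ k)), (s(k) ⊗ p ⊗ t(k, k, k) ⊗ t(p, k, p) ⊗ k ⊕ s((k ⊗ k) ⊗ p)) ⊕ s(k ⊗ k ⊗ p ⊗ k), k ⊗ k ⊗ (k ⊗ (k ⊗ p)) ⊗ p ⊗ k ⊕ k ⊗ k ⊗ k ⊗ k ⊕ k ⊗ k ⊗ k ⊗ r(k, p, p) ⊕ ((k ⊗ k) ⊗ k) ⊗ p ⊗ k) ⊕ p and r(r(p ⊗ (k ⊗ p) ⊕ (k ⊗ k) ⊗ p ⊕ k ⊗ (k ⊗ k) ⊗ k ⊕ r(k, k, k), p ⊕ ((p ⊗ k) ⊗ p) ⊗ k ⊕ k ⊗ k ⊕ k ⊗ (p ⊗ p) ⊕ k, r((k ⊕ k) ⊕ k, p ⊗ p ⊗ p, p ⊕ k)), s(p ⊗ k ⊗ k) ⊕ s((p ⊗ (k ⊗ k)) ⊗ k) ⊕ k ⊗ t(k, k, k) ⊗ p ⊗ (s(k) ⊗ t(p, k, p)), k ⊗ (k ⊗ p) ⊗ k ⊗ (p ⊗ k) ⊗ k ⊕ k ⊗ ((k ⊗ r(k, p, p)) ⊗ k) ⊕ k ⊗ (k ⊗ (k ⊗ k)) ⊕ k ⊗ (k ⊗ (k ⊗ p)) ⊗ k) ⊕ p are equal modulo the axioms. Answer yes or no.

Left:  r(r(r(k, k, k) ⊕ (k ⊗ k ⊗ k ⊗ k ⊕ p ⊗ (k ⊗ p ⊕ k ⊗ k)), k ⊗ k ⊕ k ⊕ k ⊗ (p ⊗ p) ⊕ p ⊕ p ⊗ k ⊗ k ⊗ p, r(k ⊕ (k ⊕ k), p ⊗ (p ⊗ p), p ⊕ k)), (s(k) ⊗ p ⊗ t(k, k, k) ⊗ t(p, k, p) ⊗ k ⊕ s((k ⊗ k) ⊗ p)) ⊕ s(k ⊗ k ⊗ p ⊗ k), k ⊗ k ⊗ (k ⊗ (k ⊗ p)) ⊗ p ⊗ k ⊕ k ⊗ k ⊗ k ⊗ k ⊕ k ⊗ k ⊗ k ⊗ r(k, p, p) ⊕ ((k ⊗ k) ⊗ k) ⊗ p ⊗ k) ⊕ p
  Expand:  r(r(k ⊗ k ⊗ k ⊗ k ⊕ k ⊗ k ⊗ p ⊕ k ⊗ p ⊗ p ⊕ r(k, k, k), k ⊕ k ⊗ k ⊕ k ⊗ k ⊗ p ⊗ p ⊕ k ⊗ p ⊗ p ⊕ p, r(k ⊕ k ⊕ k, p ⊗ p ⊗ p, k ⊕ p)), k ⊗ p ⊗ s(k) ⊗ t(k, k, k) ⊗ t(p, k, p) ⊕ s(k ⊗ k ⊗ k ⊗ p) ⊕ s(k ⊗ k ⊗ p), k ⊗ k ⊗ k ⊗ k ⊕ k ⊗ k ⊗ k ⊗ k ⊗ k ⊗ p ⊗ p ⊕ k ⊗ k ⊗ k ⊗ k ⊗ p ⊕ k ⊗ k ⊗ k ⊗ r(k, p, p)) ⊕ p
  Sort:  p ⊕ r(r(k ⊗ k ⊗ k ⊗ k ⊕ k ⊗ k ⊗ p ⊕ k ⊗ p ⊗ p ⊕ r(k, k, k), k ⊕ k ⊗ k ⊕ k ⊗ k ⊗ p ⊗ p ⊕ k ⊗ p ⊗ p ⊕ p, r(k ⊕ k ⊕ k, p ⊗ p ⊗ p, k ⊕ p)), k ⊗ p ⊗ s(k) ⊗ t(k, k, k) ⊗ t(p, k, p) ⊕ s(k ⊗ k ⊗ k ⊗ p) ⊕ s(k ⊗ k ⊗ p), k ⊗ k ⊗ k ⊗ k ⊕ k ⊗ k ⊗ k ⊗ k ⊗ k ⊗ p ⊗ p ⊕ k ⊗ k ⊗ k ⊗ k ⊗ p ⊕ k ⊗ k ⊗ k ⊗ r(k, p, p))
Right:  r(r(p ⊗ (k ⊗ p) ⊕ (k ⊗ k) ⊗ p ⊕ k ⊗ (k ⊗ k) ⊗ k ⊕ r(k, k, k), p ⊕ ((p ⊗ k) ⊗ p) ⊗ k ⊕ k ⊗ k ⊕ k ⊗ (p ⊗ p) ⊕ k, r((k ⊕ k) ⊕ k, p ⊗ p ⊗ p, p ⊕ k)), s(p ⊗ k ⊗ k) ⊕ s((p ⊗ (k ⊗ k)) ⊗ k) ⊕ k ⊗ t(k, k, k) ⊗ p ⊗ (s(k) ⊗ t(p, k, p)), k ⊗ (k ⊗ p) ⊗ k ⊗ (p ⊗ k) ⊗ k ⊕ k ⊗ ((k ⊗ r(k, p, p)) ⊗ k) ⊕ k ⊗ (k ⊗ (k ⊗ k)) ⊕ k ⊗ (k ⊗ (k ⊗ p)) ⊗ k) ⊕ p
  Un-nest:  r(r(k ⊗ k ⊗ k ⊗ k ⊕ k ⊗ k ⊗ p ⊕ k ⊗ p ⊗ p ⊕ r(k, k, k), k ⊕ k ⊗ k ⊕ k ⊗ k ⊗ p ⊗ p ⊕ k ⊗ p ⊗ p ⊕ p, r(k ⊕ k ⊕ k, p ⊗ p ⊗ p, k ⊕ p)), k ⊗ p ⊗ s(k) ⊗ t(k, k, k) ⊗ t(p, k, p) ⊕ s(k ⊗ k ⊗ k ⊗ p) ⊕ s(k ⊗ k ⊗ p), k ⊗ k ⊗ k ⊗ k ⊕ k ⊗ k ⊗ k ⊗ k ⊗ k ⊗ p ⊗ p ⊕ k ⊗ k ⊗ k ⊗ k ⊗ p ⊕ k ⊗ k ⊗ k ⊗ r(k, p, p)) ⊕ p
  Order the arguments:  p ⊕ r(r(k ⊗ k ⊗ k ⊗ k ⊕ k ⊗ k ⊗ p ⊕ k ⊗ p ⊗ p ⊕ r(k, k, k), k ⊕ k ⊗ k ⊕ k ⊗ k ⊗ p ⊗ p ⊕ k ⊗ p ⊗ p ⊕ p, r(k ⊕ k ⊕ k, p ⊗ p ⊗ p, k ⊕ p)), k ⊗ p ⊗ s(k) ⊗ t(k, k, k) ⊗ t(p, k, p) ⊕ s(k ⊗ k ⊗ k ⊗ p) ⊕ s(k ⊗ k ⊗ p), k ⊗ k ⊗ k ⊗ k ⊕ k ⊗ k ⊗ k ⊗ k ⊗ k ⊗ p ⊗ p ⊕ k ⊗ k ⊗ k ⊗ k ⊗ p ⊕ k ⊗ k ⊗ k ⊗ r(k, p, p))

Answer: yes — both canonical forms are p ⊕ r(r(k ⊗ k ⊗ k ⊗ k ⊕ k ⊗ k ⊗ p ⊕ k ⊗ p ⊗ p ⊕ r(k, k, k), k ⊕ k ⊗ k ⊕ k ⊗ k ⊗ p ⊗ p ⊕ k ⊗ p ⊗ p ⊕ p, r(k ⊕ k ⊕ k, p ⊗ p ⊗ p, k ⊕ p)), k ⊗ p ⊗ s(k) ⊗ t(k, k, k) ⊗ t(p, k, p) ⊕ s(k ⊗ k ⊗ k ⊗ p) ⊕ s(k ⊗ k ⊗ p), k ⊗ k ⊗ k ⊗ k ⊕ k ⊗ k ⊗ k ⊗ k ⊗ k ⊗ p ⊗ p ⊕ k ⊗ k ⊗ k ⊗ k ⊗ p ⊕ k ⊗ k ⊗ k ⊗ r(k, p, p))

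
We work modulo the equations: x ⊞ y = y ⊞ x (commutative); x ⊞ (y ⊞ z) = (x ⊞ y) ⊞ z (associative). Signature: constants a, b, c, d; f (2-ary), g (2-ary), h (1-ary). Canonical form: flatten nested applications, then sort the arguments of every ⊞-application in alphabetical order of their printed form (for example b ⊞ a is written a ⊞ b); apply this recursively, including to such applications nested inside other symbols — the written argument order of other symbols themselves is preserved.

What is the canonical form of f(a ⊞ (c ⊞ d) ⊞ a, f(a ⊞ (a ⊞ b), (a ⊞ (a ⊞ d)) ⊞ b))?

Answer: f(a ⊞ a ⊞ c ⊞ d, f(a ⊞ a ⊞ b, a ⊞ a ⊞ b ⊞ d))

Derivation:
Focus inside:  (a ⊞ (a ⊞ d)) ⊞ b
Flatten:  a ⊞ a ⊞ d ⊞ b
Sort arguments:  a ⊞ a ⊞ b ⊞ d
Reassemble:  f(a ⊞ a ⊞ c ⊞ d, f(a ⊞ a ⊞ b, a ⊞ a ⊞ b ⊞ d))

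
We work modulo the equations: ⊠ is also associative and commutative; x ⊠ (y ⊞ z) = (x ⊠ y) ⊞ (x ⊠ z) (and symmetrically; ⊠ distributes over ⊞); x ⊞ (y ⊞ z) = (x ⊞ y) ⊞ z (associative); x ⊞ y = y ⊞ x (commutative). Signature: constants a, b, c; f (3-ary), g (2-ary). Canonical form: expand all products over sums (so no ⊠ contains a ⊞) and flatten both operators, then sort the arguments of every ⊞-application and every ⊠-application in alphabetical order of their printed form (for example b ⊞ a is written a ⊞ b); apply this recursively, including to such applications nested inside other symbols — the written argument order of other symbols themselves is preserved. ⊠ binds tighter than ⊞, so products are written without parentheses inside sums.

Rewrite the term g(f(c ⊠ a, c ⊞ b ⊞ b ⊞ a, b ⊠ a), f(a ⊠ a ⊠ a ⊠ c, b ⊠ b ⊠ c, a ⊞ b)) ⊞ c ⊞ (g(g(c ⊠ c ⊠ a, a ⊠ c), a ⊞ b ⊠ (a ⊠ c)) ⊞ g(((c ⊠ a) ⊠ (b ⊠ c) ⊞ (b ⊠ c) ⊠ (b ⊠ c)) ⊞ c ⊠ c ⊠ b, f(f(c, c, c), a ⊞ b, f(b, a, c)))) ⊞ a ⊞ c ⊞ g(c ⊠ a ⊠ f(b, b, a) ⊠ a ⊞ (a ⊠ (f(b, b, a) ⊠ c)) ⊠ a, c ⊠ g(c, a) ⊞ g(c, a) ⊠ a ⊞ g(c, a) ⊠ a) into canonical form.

Un-nest:  g(f(a ⊠ c, a ⊞ b ⊞ b ⊞ c, a ⊠ b), f(a ⊠ a ⊠ a ⊠ c, b ⊠ b ⊠ c, a ⊞ b)) ⊞ c ⊞ g(g(a ⊠ c ⊠ c, a ⊠ c), a ⊞ a ⊠ b ⊠ c) ⊞ g(a ⊠ b ⊠ c ⊠ c ⊞ b ⊠ b ⊠ c ⊠ c ⊞ b ⊠ c ⊠ c, f(f(c, c, c), a ⊞ b, f(b, a, c))) ⊞ a ⊞ c ⊞ g(a ⊠ a ⊠ c ⊠ f(b, b, a) ⊞ a ⊠ a ⊠ c ⊠ f(b, b, a), a ⊠ g(c, a) ⊞ a ⊠ g(c, a) ⊞ c ⊠ g(c, a))
Sort:  a ⊞ c ⊞ c ⊞ g(a ⊠ a ⊠ c ⊠ f(b, b, a) ⊞ a ⊠ a ⊠ c ⊠ f(b, b, a), a ⊠ g(c, a) ⊞ a ⊠ g(c, a) ⊞ c ⊠ g(c, a)) ⊞ g(a ⊠ b ⊠ c ⊠ c ⊞ b ⊠ b ⊠ c ⊠ c ⊞ b ⊠ c ⊠ c, f(f(c, c, c), a ⊞ b, f(b, a, c))) ⊞ g(f(a ⊠ c, a ⊞ b ⊞ b ⊞ c, a ⊠ b), f(a ⊠ a ⊠ a ⊠ c, b ⊠ b ⊠ c, a ⊞ b)) ⊞ g(g(a ⊠ c ⊠ c, a ⊠ c), a ⊞ a ⊠ b ⊠ c)

Answer: a ⊞ c ⊞ c ⊞ g(a ⊠ a ⊠ c ⊠ f(b, b, a) ⊞ a ⊠ a ⊠ c ⊠ f(b, b, a), a ⊠ g(c, a) ⊞ a ⊠ g(c, a) ⊞ c ⊠ g(c, a)) ⊞ g(a ⊠ b ⊠ c ⊠ c ⊞ b ⊠ b ⊠ c ⊠ c ⊞ b ⊠ c ⊠ c, f(f(c, c, c), a ⊞ b, f(b, a, c))) ⊞ g(f(a ⊠ c, a ⊞ b ⊞ b ⊞ c, a ⊠ b), f(a ⊠ a ⊠ a ⊠ c, b ⊠ b ⊠ c, a ⊞ b)) ⊞ g(g(a ⊠ c ⊠ c, a ⊠ c), a ⊞ a ⊠ b ⊠ c)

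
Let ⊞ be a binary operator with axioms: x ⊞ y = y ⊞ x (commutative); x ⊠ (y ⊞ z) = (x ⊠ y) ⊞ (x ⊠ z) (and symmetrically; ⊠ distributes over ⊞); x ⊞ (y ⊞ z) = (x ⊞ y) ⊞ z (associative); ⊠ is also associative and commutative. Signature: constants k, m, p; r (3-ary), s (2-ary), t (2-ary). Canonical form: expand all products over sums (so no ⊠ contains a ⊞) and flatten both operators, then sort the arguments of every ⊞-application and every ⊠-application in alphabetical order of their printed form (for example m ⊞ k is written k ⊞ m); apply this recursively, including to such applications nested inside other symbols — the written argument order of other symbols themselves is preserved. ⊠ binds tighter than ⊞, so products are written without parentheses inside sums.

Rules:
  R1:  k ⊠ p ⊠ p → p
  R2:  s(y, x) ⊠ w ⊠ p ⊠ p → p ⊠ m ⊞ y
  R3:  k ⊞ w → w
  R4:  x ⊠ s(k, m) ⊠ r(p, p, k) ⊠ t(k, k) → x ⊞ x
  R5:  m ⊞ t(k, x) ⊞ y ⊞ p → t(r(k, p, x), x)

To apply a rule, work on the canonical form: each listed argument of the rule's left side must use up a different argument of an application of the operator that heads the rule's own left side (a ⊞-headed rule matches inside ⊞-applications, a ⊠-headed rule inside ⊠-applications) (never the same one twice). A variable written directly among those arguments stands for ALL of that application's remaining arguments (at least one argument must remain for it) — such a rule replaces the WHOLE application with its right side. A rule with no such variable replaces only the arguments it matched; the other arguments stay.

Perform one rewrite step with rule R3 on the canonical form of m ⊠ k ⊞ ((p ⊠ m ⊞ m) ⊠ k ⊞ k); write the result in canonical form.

Canonical form:  k ⊞ k ⊠ m ⊞ k ⊠ m ⊞ k ⊠ m ⊠ p
R3 matches:  uses k;  w := k ⊠ m ⊞ k ⊠ m ⊞ k ⊠ m ⊠ p
The extension variable absorbs all remaining arguments, so the whole application is rewritten.
Giving:  k ⊠ m ⊞ k ⊠ m ⊞ k ⊠ m ⊠ p

Answer: k ⊠ m ⊞ k ⊠ m ⊞ k ⊠ m ⊠ p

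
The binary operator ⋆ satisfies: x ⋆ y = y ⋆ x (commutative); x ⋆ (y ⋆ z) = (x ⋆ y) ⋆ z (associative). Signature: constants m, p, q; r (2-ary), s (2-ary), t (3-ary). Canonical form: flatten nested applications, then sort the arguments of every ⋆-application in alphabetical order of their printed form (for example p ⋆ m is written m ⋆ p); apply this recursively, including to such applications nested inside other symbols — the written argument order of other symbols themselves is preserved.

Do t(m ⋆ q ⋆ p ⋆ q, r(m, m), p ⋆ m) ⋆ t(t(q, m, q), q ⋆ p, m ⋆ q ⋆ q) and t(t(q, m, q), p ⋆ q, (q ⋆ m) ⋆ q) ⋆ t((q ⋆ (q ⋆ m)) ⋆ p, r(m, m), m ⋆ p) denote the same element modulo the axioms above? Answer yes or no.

Answer: yes — both canonical forms are t(m ⋆ p ⋆ q ⋆ q, r(m, m), m ⋆ p) ⋆ t(t(q, m, q), p ⋆ q, m ⋆ q ⋆ q)

Derivation:
Left:  t(m ⋆ q ⋆ p ⋆ q, r(m, m), p ⋆ m) ⋆ t(t(q, m, q), q ⋆ p, m ⋆ q ⋆ q)
  Inside:  t(m ⋆ q ⋆ p ⋆ q, r(m, m), p ⋆ m)  →  t(m ⋆ p ⋆ q ⋆ q, r(m, m), m ⋆ p)
  Inside:  t(t(q, m, q), q ⋆ p, m ⋆ q ⋆ q)  →  t(t(q, m, q), p ⋆ q, m ⋆ q ⋆ q)
  Order the arguments:  t(m ⋆ p ⋆ q ⋆ q, r(m, m), m ⋆ p) ⋆ t(t(q, m, q), p ⋆ q, m ⋆ q ⋆ q)
Right:  t(t(q, m, q), p ⋆ q, (q ⋆ m) ⋆ q) ⋆ t((q ⋆ (q ⋆ m)) ⋆ p, r(m, m), m ⋆ p)
  Canonicalize subterm:  t(t(q, m, q), p ⋆ q, (q ⋆ m) ⋆ q)  →  t(t(q, m, q), p ⋆ q, m ⋆ q ⋆ q)
  Inside:  t((q ⋆ (q ⋆ m)) ⋆ p, r(m, m), m ⋆ p)  →  t(m ⋆ p ⋆ q ⋆ q, r(m, m), m ⋆ p)
  Order the arguments:  t(m ⋆ p ⋆ q ⋆ q, r(m, m), m ⋆ p) ⋆ t(t(q, m, q), p ⋆ q, m ⋆ q ⋆ q)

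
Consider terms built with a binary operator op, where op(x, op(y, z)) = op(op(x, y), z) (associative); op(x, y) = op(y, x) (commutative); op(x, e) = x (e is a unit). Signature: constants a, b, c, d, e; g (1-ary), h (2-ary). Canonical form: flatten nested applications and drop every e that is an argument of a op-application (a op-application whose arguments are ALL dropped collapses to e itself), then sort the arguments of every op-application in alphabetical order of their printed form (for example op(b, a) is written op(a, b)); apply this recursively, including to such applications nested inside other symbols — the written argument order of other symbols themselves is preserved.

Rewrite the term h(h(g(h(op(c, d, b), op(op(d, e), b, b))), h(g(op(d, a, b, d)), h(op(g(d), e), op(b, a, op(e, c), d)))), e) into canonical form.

Answer: h(h(g(h(op(b, c, d), op(b, b, d))), h(g(op(a, b, d, d)), h(g(d), op(a, b, c, d)))), e)

Derivation:
Focus inside:  op(b, a, op(e, c), d)
Merge nested applications:  op(b, a, e, c, d)
Unit:  drop e
Sort:  op(a, b, c, d)
Put back:  h(h(g(h(op(b, c, d), op(b, b, d))), h(g(op(a, b, d, d)), h(g(d), op(a, b, c, d)))), e)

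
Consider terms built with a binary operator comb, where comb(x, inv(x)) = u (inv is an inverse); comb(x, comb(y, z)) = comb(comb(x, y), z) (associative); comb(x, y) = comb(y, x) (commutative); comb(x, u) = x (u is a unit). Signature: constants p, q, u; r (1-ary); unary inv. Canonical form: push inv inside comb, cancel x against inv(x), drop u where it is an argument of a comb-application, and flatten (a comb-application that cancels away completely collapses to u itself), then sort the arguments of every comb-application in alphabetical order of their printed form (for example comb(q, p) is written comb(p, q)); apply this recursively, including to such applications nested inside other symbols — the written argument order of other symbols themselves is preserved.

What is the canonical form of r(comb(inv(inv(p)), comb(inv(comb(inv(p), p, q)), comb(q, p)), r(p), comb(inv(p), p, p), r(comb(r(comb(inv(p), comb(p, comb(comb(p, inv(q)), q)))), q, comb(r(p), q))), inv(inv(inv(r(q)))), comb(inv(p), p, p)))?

Work inside:  comb(inv(inv(p)), comb(inv(comb(inv(p), p, q)), comb(q, p)), r(p), comb(inv(p), p, p), r(comb(r(comb(inv(p), comb(p, comb(comb(p, inv(q)), q)))), q, comb(r(p), q))), inv(inv(inv(r(q)))), comb(inv(p), p, p))
Push inv inside:  distribute inv over comb and collapse double inv
Inverses cancel:  q cancels
Combine occurrences:  comb(p, p, p, p, r(p), r(comb(q, q, r(p), r(p))), inv(r(q)))
Sort:  comb(inv(r(q)), p, p, p, p, r(comb(q, q, r(p), r(p))), r(p))
Put back:  r(comb(inv(r(q)), p, p, p, p, r(comb(q, q, r(p), r(p))), r(p)))

Answer: r(comb(inv(r(q)), p, p, p, p, r(comb(q, q, r(p), r(p))), r(p)))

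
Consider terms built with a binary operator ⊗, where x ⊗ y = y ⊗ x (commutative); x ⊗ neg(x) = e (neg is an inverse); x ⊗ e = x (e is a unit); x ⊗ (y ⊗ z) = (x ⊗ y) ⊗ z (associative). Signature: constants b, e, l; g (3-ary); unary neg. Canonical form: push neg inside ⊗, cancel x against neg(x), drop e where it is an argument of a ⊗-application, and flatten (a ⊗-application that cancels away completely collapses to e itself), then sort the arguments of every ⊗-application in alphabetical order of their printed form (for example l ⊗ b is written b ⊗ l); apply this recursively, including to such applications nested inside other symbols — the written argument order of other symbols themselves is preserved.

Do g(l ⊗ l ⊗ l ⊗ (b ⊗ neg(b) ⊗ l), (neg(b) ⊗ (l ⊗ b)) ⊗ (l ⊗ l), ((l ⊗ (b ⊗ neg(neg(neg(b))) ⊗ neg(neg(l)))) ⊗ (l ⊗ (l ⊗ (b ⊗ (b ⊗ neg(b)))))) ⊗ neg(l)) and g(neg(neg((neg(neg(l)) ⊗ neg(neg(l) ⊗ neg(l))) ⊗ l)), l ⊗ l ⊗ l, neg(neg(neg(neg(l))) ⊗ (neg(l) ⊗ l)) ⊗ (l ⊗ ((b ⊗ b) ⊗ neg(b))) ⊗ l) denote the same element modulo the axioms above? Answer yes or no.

Left:  g(l ⊗ l ⊗ l ⊗ (b ⊗ neg(b) ⊗ l), (neg(b) ⊗ (l ⊗ b)) ⊗ (l ⊗ l), ((l ⊗ (b ⊗ neg(neg(neg(b))) ⊗ neg(neg(l)))) ⊗ (l ⊗ (l ⊗ (b ⊗ (b ⊗ neg(b)))))) ⊗ neg(l))
  Work inside:  ((l ⊗ (b ⊗ neg(neg(neg(b))) ⊗ neg(neg(l)))) ⊗ (l ⊗ (l ⊗ (b ⊗ (b ⊗ neg(b)))))) ⊗ neg(l)
  Push neg inside:  distribute neg over ⊗ and collapse double neg
  Collect terms:  l ⊗ l ⊗ l ⊗ b
  Order the arguments:  b ⊗ l ⊗ l ⊗ l
  Put back:  g(l ⊗ l ⊗ l ⊗ l, l ⊗ l ⊗ l, b ⊗ l ⊗ l ⊗ l)
Right:  g(neg(neg((neg(neg(l)) ⊗ neg(neg(l) ⊗ neg(l))) ⊗ l)), l ⊗ l ⊗ l, neg(neg(neg(neg(l))) ⊗ (neg(l) ⊗ l)) ⊗ (l ⊗ ((b ⊗ b) ⊗ neg(b))) ⊗ l)
  Descend into:  neg(neg(neg(neg(l))) ⊗ (neg(l) ⊗ l)) ⊗ (l ⊗ ((b ⊗ b) ⊗ neg(b))) ⊗ l
  Push neg inside:  distribute neg over ⊗ and collapse double neg
  Combine occurrences:  l ⊗ l ⊗ l ⊗ b
  Order the arguments:  b ⊗ l ⊗ l ⊗ l
  Reassemble:  g(l ⊗ l ⊗ l ⊗ l, l ⊗ l ⊗ l, b ⊗ l ⊗ l ⊗ l)

Answer: yes — both canonical forms are g(l ⊗ l ⊗ l ⊗ l, l ⊗ l ⊗ l, b ⊗ l ⊗ l ⊗ l)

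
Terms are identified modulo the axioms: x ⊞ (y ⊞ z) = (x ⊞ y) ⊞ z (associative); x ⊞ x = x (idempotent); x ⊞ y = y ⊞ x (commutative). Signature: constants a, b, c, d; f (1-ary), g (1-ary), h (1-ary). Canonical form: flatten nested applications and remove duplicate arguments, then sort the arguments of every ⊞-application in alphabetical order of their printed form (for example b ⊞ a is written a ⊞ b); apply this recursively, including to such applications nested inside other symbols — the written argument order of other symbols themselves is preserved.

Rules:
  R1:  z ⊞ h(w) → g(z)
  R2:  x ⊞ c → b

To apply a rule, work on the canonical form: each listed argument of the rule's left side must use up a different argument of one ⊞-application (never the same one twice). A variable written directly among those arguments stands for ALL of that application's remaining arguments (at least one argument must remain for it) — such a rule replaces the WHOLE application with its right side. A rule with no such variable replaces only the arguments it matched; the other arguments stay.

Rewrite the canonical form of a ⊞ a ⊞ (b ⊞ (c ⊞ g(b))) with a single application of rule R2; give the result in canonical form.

Canonical form:  a ⊞ b ⊞ c ⊞ g(b)
Match R2:  consume c;  x := a ⊞ b ⊞ g(b)
The variable takes the whole remainder — replace the entire application.
Result:  b

Answer: b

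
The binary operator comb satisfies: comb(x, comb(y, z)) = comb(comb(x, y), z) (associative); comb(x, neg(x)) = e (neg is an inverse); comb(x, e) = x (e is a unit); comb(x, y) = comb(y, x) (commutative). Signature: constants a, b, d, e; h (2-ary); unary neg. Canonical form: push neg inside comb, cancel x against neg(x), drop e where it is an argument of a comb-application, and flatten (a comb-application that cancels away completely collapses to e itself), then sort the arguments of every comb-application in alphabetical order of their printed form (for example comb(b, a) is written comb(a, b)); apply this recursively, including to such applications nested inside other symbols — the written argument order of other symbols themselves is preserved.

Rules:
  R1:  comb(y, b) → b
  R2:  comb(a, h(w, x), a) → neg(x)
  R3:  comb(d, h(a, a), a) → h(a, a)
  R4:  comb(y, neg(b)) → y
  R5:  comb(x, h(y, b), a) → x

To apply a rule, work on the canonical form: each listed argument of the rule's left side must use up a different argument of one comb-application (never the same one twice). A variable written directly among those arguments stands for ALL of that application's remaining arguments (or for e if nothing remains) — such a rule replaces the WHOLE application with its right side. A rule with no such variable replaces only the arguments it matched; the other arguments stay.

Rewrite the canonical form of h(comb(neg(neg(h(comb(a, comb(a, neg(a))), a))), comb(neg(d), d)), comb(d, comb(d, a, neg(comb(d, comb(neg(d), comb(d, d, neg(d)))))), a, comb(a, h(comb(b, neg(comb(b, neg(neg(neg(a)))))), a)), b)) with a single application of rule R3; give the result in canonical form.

Answer: h(h(a, a), comb(a, a, b, h(a, a)))

Derivation:
Canonical form:  h(h(a, a), comb(a, a, a, b, d, h(a, a)))
Match R3:  consume a, d, h(a, a)
Result:  h(h(a, a), comb(a, a, b, h(a, a)))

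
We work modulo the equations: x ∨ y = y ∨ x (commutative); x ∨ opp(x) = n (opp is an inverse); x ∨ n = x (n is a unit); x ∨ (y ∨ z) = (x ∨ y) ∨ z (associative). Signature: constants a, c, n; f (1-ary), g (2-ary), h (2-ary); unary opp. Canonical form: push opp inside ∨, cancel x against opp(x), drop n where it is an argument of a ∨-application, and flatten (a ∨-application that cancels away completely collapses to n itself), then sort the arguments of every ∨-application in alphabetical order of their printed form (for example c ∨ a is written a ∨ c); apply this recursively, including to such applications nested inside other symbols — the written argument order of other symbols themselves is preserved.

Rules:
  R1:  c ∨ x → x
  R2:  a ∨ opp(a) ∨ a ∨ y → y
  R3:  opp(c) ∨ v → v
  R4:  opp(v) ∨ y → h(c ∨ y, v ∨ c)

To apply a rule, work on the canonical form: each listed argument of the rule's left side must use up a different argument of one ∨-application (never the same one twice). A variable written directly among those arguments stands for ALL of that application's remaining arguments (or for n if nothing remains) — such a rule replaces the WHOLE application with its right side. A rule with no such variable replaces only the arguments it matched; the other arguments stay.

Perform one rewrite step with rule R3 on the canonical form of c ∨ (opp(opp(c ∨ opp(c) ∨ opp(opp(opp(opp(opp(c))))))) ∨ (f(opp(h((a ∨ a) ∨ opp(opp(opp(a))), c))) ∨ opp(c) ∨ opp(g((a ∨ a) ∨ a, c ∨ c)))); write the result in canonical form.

Canonical form:  f(opp(h(a, c))) ∨ opp(c) ∨ opp(g(a ∨ a ∨ a, c ∨ c))
R3 matches:  uses opp(c);  v := f(opp(h(a, c))) ∨ opp(g(a ∨ a ∨ a, c ∨ c))
The extension variable absorbs all remaining arguments, so the whole application is rewritten.
New term:  f(opp(h(a, c))) ∨ opp(g(a ∨ a ∨ a, c ∨ c))

Answer: f(opp(h(a, c))) ∨ opp(g(a ∨ a ∨ a, c ∨ c))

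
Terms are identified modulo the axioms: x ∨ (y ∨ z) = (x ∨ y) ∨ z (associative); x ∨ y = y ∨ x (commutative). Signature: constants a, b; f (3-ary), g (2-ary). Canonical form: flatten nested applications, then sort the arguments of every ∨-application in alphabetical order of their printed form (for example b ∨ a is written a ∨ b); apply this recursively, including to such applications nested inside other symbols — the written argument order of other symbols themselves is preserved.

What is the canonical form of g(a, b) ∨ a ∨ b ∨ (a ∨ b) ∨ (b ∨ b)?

Merge nested applications:  g(a, b) ∨ a ∨ b ∨ a ∨ b ∨ b ∨ b
Sort arguments:  a ∨ a ∨ b ∨ b ∨ b ∨ b ∨ g(a, b)

Answer: a ∨ a ∨ b ∨ b ∨ b ∨ b ∨ g(a, b)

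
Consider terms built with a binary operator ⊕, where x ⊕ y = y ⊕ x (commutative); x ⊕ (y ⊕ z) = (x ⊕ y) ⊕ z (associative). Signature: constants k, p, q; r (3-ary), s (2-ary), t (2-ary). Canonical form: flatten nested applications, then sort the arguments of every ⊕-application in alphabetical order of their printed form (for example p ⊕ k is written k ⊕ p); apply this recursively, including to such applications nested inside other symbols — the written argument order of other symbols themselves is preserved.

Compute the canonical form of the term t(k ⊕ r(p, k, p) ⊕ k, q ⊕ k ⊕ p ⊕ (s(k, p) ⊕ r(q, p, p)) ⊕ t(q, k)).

Answer: t(k ⊕ k ⊕ r(p, k, p), k ⊕ p ⊕ q ⊕ r(q, p, p) ⊕ s(k, p) ⊕ t(q, k))

Derivation:
Focus inside:  q ⊕ k ⊕ p ⊕ (s(k, p) ⊕ r(q, p, p)) ⊕ t(q, k)
Un-nest:  q ⊕ k ⊕ p ⊕ s(k, p) ⊕ r(q, p, p) ⊕ t(q, k)
Order the arguments:  k ⊕ p ⊕ q ⊕ r(q, p, p) ⊕ s(k, p) ⊕ t(q, k)
Put back:  t(k ⊕ k ⊕ r(p, k, p), k ⊕ p ⊕ q ⊕ r(q, p, p) ⊕ s(k, p) ⊕ t(q, k))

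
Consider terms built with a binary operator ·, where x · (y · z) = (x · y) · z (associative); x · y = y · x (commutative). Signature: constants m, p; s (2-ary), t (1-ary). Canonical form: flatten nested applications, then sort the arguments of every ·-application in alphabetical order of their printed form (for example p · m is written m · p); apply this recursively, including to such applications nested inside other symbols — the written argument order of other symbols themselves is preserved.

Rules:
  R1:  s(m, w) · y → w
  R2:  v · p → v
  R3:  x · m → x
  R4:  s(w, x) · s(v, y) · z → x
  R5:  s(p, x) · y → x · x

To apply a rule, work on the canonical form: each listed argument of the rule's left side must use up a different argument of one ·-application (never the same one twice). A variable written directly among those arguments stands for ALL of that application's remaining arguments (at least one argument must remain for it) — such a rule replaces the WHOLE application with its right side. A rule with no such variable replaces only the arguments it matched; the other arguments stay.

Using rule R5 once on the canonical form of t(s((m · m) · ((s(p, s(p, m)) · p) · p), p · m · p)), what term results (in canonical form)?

Answer: t(s(s(p, m) · s(p, m), m · p · p))

Derivation:
Canonical form:  t(s(m · m · p · p · s(p, s(p, m)), m · p · p))
Match R5:  consume s(p, s(p, m));  x := s(p, m), y := m · m · p · p
The variable takes the whole remainder — replace the entire application.
Result:  t(s(s(p, m) · s(p, m), m · p · p))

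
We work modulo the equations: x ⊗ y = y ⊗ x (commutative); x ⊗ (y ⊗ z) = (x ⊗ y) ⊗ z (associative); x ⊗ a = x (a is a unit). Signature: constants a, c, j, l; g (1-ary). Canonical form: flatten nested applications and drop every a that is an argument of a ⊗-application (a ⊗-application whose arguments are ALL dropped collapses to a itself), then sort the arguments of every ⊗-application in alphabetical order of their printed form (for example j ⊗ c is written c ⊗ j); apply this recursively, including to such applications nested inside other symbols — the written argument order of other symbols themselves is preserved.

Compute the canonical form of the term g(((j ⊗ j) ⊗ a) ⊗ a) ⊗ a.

Canonicalize subterm:  g(((j ⊗ j) ⊗ a) ⊗ a)  →  g(j ⊗ j)
Drop the unit:  drop a
Sort:  g(j ⊗ j)

Answer: g(j ⊗ j)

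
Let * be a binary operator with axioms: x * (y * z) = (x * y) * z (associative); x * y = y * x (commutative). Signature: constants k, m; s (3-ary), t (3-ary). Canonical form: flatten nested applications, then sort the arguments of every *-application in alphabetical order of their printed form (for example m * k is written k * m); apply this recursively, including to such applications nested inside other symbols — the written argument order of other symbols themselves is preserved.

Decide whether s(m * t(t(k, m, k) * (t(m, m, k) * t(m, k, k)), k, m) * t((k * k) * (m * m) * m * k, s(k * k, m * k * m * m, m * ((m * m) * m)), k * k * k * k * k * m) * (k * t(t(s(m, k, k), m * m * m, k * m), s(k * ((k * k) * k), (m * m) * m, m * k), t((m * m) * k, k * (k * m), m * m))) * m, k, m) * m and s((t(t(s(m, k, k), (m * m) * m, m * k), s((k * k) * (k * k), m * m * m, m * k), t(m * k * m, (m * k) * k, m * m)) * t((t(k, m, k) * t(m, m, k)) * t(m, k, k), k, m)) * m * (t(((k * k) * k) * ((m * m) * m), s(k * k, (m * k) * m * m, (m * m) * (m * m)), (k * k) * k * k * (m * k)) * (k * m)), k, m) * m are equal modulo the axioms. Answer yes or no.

Answer: yes — both canonical forms are m * s(k * m * m * t(k * k * k * m * m * m, s(k * k, k * m * m * m, m * m * m * m), k * k * k * k * k * m) * t(t(k, m, k) * t(m, k, k) * t(m, m, k), k, m) * t(t(s(m, k, k), m * m * m, k * m), s(k * k * k * k, m * m * m, k * m), t(k * m * m, k * k * m, m * m)), k, m)

Derivation:
Left:  s(m * t(t(k, m, k) * (t(m, m, k) * t(m, k, k)), k, m) * t((k * k) * (m * m) * m * k, s(k * k, m * k * m * m, m * ((m * m) * m)), k * k * k * k * k * m) * (k * t(t(s(m, k, k), m * m * m, k * m), s(k * ((k * k) * k), (m * m) * m, m * k), t((m * m) * k, k * (k * m), m * m))) * m, k, m) * m
  Canonicalize subterm:  s(m * t(t(k, m, k) * (t(m, m, k) * t(m, k, k)), k, m) * t((k * k) * (m * m) * m * k, s(k * k, m * k * m * m, m * ((m * m) * m)), k * k * k * k * k * m) * (k * t(t(s(m, k, k), m * m * m, k * m), s(k * ((k * k) * k), (m * m) * m, m * k), t((m * m) * k, k * (k * m), m * m))) * m, k, m)  →  s(k * m * m * t(k * k * k * m * m * m, s(k * k, k * m * m * m, m * m * m * m), k * k * k * k * k * m) * t(t(k, m, k) * t(m, k, k) * t(m, m, k), k, m) * t(t(s(m, k, k), m * m * m, k * m), s(k * k * k * k, m * m * m, k * m), t(k * m * m, k * k * m, m * m)), k, m)
  Sort arguments:  m * s(k * m * m * t(k * k * k * m * m * m, s(k * k, k * m * m * m, m * m * m * m), k * k * k * k * k * m) * t(t(k, m, k) * t(m, k, k) * t(m, m, k), k, m) * t(t(s(m, k, k), m * m * m, k * m), s(k * k * k * k, m * m * m, k * m), t(k * m * m, k * k * m, m * m)), k, m)
Right:  s((t(t(s(m, k, k), (m * m) * m, m * k), s((k * k) * (k * k), m * m * m, m * k), t(m * k * m, (m * k) * k, m * m)) * t((t(k, m, k) * t(m, m, k)) * t(m, k, k), k, m)) * m * (t(((k * k) * k) * ((m * m) * m), s(k * k, (m * k) * m * m, (m * m) * (m * m)), (k * k) * k * k * (m * k)) * (k * m)), k, m) * m
  Canonicalize subterm:  s((t(t(s(m, k, k), (m * m) * m, m * k), s((k * k) * (k * k), m * m * m, m * k), t(m * k * m, (m * k) * k, m * m)) * t((t(k, m, k) * t(m, m, k)) * t(m, k, k), k, m)) * m * (t(((k * k) * k) * ((m * m) * m), s(k * k, (m * k) * m * m, (m * m) * (m * m)), (k * k) * k * k * (m * k)) * (k * m)), k, m)  →  s(k * m * m * t(k * k * k * m * m * m, s(k * k, k * m * m * m, m * m * m * m), k * k * k * k * k * m) * t(t(k, m, k) * t(m, k, k) * t(m, m, k), k, m) * t(t(s(m, k, k), m * m * m, k * m), s(k * k * k * k, m * m * m, k * m), t(k * m * m, k * k * m, m * m)), k, m)
  Sort:  m * s(k * m * m * t(k * k * k * m * m * m, s(k * k, k * m * m * m, m * m * m * m), k * k * k * k * k * m) * t(t(k, m, k) * t(m, k, k) * t(m, m, k), k, m) * t(t(s(m, k, k), m * m * m, k * m), s(k * k * k * k, m * m * m, k * m), t(k * m * m, k * k * m, m * m)), k, m)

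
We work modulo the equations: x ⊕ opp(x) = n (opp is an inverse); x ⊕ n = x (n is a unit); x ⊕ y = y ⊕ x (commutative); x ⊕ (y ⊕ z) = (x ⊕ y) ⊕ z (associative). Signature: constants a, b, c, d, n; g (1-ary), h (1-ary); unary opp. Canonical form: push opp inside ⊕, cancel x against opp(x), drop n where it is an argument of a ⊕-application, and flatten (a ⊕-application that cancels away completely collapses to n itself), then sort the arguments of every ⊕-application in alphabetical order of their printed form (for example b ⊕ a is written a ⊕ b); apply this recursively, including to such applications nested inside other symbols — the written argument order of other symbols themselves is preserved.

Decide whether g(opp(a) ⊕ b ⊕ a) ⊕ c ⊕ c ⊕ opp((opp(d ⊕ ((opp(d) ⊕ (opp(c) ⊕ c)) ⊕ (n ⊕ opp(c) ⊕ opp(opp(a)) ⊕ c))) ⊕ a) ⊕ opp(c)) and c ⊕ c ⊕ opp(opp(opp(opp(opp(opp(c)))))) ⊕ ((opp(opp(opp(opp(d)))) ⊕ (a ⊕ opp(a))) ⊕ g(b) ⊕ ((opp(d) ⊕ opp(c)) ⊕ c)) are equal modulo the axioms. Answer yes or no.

Answer: yes — both canonical forms are c ⊕ c ⊕ c ⊕ g(b)

Derivation:
Left:  g(opp(a) ⊕ b ⊕ a) ⊕ c ⊕ c ⊕ opp((opp(d ⊕ ((opp(d) ⊕ (opp(c) ⊕ c)) ⊕ (n ⊕ opp(c) ⊕ opp(opp(a)) ⊕ c))) ⊕ a) ⊕ opp(c))
  Push opp inside:  distribute opp over ⊕ and collapse double opp
  Cancel:  d cancels; a cancels
  Combine occurrences:  g(b) ⊕ c ⊕ c ⊕ c
  Sort:  c ⊕ c ⊕ c ⊕ g(b)
Right:  c ⊕ c ⊕ opp(opp(opp(opp(opp(opp(c)))))) ⊕ ((opp(opp(opp(opp(d)))) ⊕ (a ⊕ opp(a))) ⊕ g(b) ⊕ ((opp(d) ⊕ opp(c)) ⊕ c))
  Push opp inside:  distribute opp over ⊕ and collapse double opp
  Cancel inverse pairs:  d cancels; a cancels
  Collect terms:  c ⊕ c ⊕ c ⊕ g(b)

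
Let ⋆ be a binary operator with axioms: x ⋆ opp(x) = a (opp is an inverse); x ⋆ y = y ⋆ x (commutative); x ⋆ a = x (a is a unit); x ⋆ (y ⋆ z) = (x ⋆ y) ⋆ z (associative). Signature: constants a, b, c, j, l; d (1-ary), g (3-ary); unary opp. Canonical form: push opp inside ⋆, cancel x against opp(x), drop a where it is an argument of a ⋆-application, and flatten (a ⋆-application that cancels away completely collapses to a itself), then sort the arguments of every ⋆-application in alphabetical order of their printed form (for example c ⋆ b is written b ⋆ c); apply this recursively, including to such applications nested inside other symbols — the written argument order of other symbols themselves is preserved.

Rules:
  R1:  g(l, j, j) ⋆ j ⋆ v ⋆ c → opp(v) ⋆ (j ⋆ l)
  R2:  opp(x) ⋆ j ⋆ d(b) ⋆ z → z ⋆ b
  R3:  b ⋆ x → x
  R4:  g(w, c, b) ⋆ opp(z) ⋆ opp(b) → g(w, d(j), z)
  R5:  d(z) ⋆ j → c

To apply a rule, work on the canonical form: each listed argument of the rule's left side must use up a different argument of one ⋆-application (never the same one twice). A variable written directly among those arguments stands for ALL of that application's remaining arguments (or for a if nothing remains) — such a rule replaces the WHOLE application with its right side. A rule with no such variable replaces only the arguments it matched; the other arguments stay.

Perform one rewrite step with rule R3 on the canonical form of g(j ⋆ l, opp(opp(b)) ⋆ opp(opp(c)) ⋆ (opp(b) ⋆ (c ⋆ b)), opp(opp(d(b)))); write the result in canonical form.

Canonical form:  g(j ⋆ l, b ⋆ c ⋆ c, d(b))
Match R3:  consume b;  x := c ⋆ c
The extension variable absorbs all remaining arguments, so the whole application is rewritten.
Giving:  g(j ⋆ l, c ⋆ c, d(b))

Answer: g(j ⋆ l, c ⋆ c, d(b))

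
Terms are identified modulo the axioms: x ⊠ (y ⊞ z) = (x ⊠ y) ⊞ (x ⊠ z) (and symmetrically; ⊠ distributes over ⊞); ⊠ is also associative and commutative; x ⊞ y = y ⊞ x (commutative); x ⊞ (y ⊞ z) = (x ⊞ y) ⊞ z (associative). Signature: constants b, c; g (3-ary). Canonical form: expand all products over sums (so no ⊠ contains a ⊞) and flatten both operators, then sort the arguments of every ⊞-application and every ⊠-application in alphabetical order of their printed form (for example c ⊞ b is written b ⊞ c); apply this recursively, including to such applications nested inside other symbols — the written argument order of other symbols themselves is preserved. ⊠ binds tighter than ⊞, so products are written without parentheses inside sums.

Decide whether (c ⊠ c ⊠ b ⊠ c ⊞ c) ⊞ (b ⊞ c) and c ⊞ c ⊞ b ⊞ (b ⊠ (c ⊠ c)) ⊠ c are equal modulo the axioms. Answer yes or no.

Left:  (c ⊠ c ⊠ b ⊠ c ⊞ c) ⊞ (b ⊞ c)
  Merge nested applications:  b ⊠ c ⊠ c ⊠ c ⊞ c ⊞ b ⊞ c
  Sort arguments:  b ⊞ b ⊠ c ⊠ c ⊠ c ⊞ c ⊞ c
Right:  c ⊞ c ⊞ b ⊞ (b ⊠ (c ⊠ c)) ⊠ c
  Flatten:  c ⊞ c ⊞ b ⊞ b ⊠ c ⊠ c ⊠ c
  Sort arguments:  b ⊞ b ⊠ c ⊠ c ⊠ c ⊞ c ⊞ c

Answer: yes — both canonical forms are b ⊞ b ⊠ c ⊠ c ⊠ c ⊞ c ⊞ c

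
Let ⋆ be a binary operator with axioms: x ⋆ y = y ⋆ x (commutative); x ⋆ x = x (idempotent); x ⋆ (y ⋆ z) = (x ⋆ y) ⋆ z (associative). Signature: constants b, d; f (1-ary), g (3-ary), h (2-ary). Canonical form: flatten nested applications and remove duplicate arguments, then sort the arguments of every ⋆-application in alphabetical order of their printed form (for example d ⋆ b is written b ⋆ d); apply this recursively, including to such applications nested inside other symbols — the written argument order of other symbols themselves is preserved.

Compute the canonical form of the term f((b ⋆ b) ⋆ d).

Work inside:  (b ⋆ b) ⋆ d
Flatten:  b ⋆ b ⋆ d
Drop duplicates:  drop duplicate b
Order the arguments:  b ⋆ d
Put back:  f(b ⋆ d)

Answer: f(b ⋆ d)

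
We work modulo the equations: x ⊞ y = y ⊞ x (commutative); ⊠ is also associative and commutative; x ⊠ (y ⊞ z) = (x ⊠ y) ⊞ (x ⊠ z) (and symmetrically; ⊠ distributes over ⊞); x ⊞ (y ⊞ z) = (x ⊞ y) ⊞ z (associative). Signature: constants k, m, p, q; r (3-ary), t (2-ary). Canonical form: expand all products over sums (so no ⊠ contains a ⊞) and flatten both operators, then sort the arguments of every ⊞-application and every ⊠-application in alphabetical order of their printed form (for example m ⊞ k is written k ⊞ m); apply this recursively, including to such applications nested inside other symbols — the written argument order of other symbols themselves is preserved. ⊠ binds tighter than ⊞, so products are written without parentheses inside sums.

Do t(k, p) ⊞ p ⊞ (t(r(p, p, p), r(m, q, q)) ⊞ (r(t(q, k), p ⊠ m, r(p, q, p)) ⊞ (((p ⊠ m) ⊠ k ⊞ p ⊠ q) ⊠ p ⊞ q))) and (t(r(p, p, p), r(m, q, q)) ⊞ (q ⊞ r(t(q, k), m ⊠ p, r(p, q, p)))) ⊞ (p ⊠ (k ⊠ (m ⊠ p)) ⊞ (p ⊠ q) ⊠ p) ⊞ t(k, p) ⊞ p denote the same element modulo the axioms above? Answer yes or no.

Left:  t(k, p) ⊞ p ⊞ (t(r(p, p, p), r(m, q, q)) ⊞ (r(t(q, k), p ⊠ m, r(p, q, p)) ⊞ (((p ⊠ m) ⊠ k ⊞ p ⊠ q) ⊠ p ⊞ q)))
  Expand products over sums:  t(k, p) ⊞ p ⊞ t(r(p, p, p), r(m, q, q)) ⊞ r(t(q, k), m ⊠ p, r(p, q, p)) ⊞ k ⊠ m ⊠ p ⊠ p ⊞ p ⊠ p ⊠ q ⊞ q
  Order the arguments:  k ⊠ m ⊠ p ⊠ p ⊞ p ⊞ p ⊠ p ⊠ q ⊞ q ⊞ r(t(q, k), m ⊠ p, r(p, q, p)) ⊞ t(k, p) ⊞ t(r(p, p, p), r(m, q, q))
Right:  (t(r(p, p, p), r(m, q, q)) ⊞ (q ⊞ r(t(q, k), m ⊠ p, r(p, q, p)))) ⊞ (p ⊠ (k ⊠ (m ⊠ p)) ⊞ (p ⊠ q) ⊠ p) ⊞ t(k, p) ⊞ p
  Merge nested applications:  t(r(p, p, p), r(m, q, q)) ⊞ q ⊞ r(t(q, k), m ⊠ p, r(p, q, p)) ⊞ k ⊠ m ⊠ p ⊠ p ⊞ p ⊠ p ⊠ q ⊞ t(k, p) ⊞ p
  Sort:  k ⊠ m ⊠ p ⊠ p ⊞ p ⊞ p ⊠ p ⊠ q ⊞ q ⊞ r(t(q, k), m ⊠ p, r(p, q, p)) ⊞ t(k, p) ⊞ t(r(p, p, p), r(m, q, q))

Answer: yes — both canonical forms are k ⊠ m ⊠ p ⊠ p ⊞ p ⊞ p ⊠ p ⊠ q ⊞ q ⊞ r(t(q, k), m ⊠ p, r(p, q, p)) ⊞ t(k, p) ⊞ t(r(p, p, p), r(m, q, q))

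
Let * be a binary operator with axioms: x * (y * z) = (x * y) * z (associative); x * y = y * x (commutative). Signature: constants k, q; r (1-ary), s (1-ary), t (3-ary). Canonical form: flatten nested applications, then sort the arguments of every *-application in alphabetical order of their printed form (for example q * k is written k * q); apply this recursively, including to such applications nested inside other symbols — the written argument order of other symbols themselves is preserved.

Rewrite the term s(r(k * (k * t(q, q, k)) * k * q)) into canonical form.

Answer: s(r(k * k * k * q * t(q, q, k)))

Derivation:
Focus inside:  k * (k * t(q, q, k)) * k * q
Merge nested applications:  k * k * t(q, q, k) * k * q
Sort:  k * k * k * q * t(q, q, k)
Reassemble:  s(r(k * k * k * q * t(q, q, k)))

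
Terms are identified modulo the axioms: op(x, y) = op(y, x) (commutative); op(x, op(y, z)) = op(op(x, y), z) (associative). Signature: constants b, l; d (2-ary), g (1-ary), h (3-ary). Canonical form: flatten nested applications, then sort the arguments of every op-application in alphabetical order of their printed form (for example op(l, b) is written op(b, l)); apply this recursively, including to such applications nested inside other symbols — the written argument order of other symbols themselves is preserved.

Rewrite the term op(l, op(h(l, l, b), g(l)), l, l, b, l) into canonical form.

Answer: op(b, g(l), h(l, l, b), l, l, l, l)

Derivation:
Un-nest:  op(l, h(l, l, b), g(l), l, l, b, l)
Order the arguments:  op(b, g(l), h(l, l, b), l, l, l, l)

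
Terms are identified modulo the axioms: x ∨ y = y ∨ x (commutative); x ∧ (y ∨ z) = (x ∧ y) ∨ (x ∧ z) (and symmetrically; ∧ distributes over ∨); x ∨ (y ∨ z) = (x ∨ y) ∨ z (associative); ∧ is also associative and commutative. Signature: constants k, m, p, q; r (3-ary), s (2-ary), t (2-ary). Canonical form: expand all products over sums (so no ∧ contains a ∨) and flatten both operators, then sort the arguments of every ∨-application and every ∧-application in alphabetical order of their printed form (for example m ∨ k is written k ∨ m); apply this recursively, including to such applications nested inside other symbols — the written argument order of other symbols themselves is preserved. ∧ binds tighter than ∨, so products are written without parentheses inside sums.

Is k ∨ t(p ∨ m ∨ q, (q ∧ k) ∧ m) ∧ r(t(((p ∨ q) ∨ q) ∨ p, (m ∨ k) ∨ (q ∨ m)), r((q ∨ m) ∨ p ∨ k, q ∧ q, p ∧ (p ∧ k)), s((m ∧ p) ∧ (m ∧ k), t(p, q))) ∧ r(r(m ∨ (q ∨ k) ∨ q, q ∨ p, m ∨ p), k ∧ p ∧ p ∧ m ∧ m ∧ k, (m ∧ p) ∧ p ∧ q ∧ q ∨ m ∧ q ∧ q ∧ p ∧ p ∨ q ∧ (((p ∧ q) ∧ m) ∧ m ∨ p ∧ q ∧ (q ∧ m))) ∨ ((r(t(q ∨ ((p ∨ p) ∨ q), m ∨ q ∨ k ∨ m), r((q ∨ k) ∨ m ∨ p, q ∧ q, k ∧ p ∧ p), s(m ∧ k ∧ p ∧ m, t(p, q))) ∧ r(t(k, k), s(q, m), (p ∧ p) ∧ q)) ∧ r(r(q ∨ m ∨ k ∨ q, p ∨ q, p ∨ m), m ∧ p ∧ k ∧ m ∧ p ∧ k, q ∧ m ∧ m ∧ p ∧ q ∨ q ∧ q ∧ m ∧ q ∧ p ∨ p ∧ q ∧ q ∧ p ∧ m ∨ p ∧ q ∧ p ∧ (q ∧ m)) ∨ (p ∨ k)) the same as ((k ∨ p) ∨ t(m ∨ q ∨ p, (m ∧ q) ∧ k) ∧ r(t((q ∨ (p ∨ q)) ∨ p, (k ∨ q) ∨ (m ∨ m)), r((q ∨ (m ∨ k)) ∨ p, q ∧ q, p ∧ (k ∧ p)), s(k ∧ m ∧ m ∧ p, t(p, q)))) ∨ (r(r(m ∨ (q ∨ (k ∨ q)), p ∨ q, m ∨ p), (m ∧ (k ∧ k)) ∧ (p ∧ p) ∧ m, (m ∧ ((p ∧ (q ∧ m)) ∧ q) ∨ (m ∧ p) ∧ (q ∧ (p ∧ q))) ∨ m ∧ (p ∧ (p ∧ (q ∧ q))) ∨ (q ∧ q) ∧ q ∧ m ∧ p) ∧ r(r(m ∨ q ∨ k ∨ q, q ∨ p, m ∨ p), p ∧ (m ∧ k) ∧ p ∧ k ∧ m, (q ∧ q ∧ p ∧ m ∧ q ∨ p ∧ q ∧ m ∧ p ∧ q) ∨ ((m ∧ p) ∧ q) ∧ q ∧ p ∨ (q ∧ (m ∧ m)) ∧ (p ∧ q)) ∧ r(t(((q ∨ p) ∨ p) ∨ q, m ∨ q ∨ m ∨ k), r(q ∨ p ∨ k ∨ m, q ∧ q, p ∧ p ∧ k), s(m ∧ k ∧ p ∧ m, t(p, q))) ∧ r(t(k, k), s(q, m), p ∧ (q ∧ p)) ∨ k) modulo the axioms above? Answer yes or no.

Answer: no — k ∨ k ∨ p ∨ r(r(k ∨ m ∨ q ∨ q, p ∨ q, m ∨ p), k ∧ k ∧ m ∧ m ∧ p ∧ p, m ∧ m ∧ p ∧ q ∧ q ∨ m ∧ p ∧ p ∧ q ∧ q ∨ m ∧ p ∧ p ∧ q ∧ q ∨ m ∧ p ∧ q ∧ q ∧ q) ∧ r(t(k, k), s(q, m), p ∧ p ∧ q) ∧ r(t(p ∨ p ∨ q ∨ q, k ∨ m ∨ m ∨ q), r(k ∨ m ∨ p ∨ q, q ∧ q, k ∧ p ∧ p), s(k ∧ m ∧ m ∧ p, t(p, q))) ∨ r(r(k ∨ m ∨ q ∨ q, p ∨ q, m ∨ p), k ∧ k ∧ m ∧ m ∧ p ∧ p, m ∧ m ∧ p ∧ q ∧ q ∨ m ∧ p ∧ p ∧ q ∧ q ∨ m ∧ p ∧ p ∧ q ∧ q ∨ m ∧ p ∧ q ∧ q ∧ q) ∧ r(t(p ∨ p ∨ q ∨ q, k ∨ m ∨ m ∨ q), r(k ∨ m ∨ p ∨ q, q ∧ q, k ∧ p ∧ p), s(k ∧ m ∧ m ∧ p, t(p, q))) ∧ t(m ∨ p ∨ q, k ∧ m ∧ q) vs k ∨ k ∨ p ∨ r(r(k ∨ m ∨ q ∨ q, p ∨ q, m ∨ p), k ∧ k ∧ m ∧ m ∧ p ∧ p, m ∧ m ∧ p ∧ q ∧ q ∨ m ∧ p ∧ p ∧ q ∧ q ∨ m ∧ p ∧ p ∧ q ∧ q ∨ m ∧ p ∧ q ∧ q ∧ q) ∧ r(r(k ∨ m ∨ q ∨ q, p ∨ q, m ∨ p), k ∧ k ∧ m ∧ m ∧ p ∧ p, m ∧ m ∧ p ∧ q ∧ q ∨ m ∧ p ∧ p ∧ q ∧ q ∨ m ∧ p ∧ p ∧ q ∧ q ∨ m ∧ p ∧ q ∧ q ∧ q) ∧ r(t(k, k), s(q, m), p ∧ p ∧ q) ∧ r(t(p ∨ p ∨ q ∨ q, k ∨ m ∨ m ∨ q), r(k ∨ m ∨ p ∨ q, q ∧ q, k ∧ p ∧ p), s(k ∧ m ∧ m ∧ p, t(p, q))) ∨ r(t(p ∨ p ∨ q ∨ q, k ∨ m ∨ m ∨ q), r(k ∨ m ∨ p ∨ q, q ∧ q, k ∧ p ∧ p), s(k ∧ m ∧ m ∧ p, t(p, q))) ∧ t(m ∨ p ∨ q, k ∧ m ∧ q)

Derivation:
Left:  k ∨ t(p ∨ m ∨ q, (q ∧ k) ∧ m) ∧ r(t(((p ∨ q) ∨ q) ∨ p, (m ∨ k) ∨ (q ∨ m)), r((q ∨ m) ∨ p ∨ k, q ∧ q, p ∧ (p ∧ k)), s((m ∧ p) ∧ (m ∧ k), t(p, q))) ∧ r(r(m ∨ (q ∨ k) ∨ q, q ∨ p, m ∨ p), k ∧ p ∧ p ∧ m ∧ m ∧ k, (m ∧ p) ∧ p ∧ q ∧ q ∨ m ∧ q ∧ q ∧ p ∧ p ∨ q ∧ (((p ∧ q) ∧ m) ∧ m ∨ p ∧ q ∧ (q ∧ m))) ∨ ((r(t(q ∨ ((p ∨ p) ∨ q), m ∨ q ∨ k ∨ m), r((q ∨ k) ∨ m ∨ p, q ∧ q, k ∧ p ∧ p), s(m ∧ k ∧ p ∧ m, t(p, q))) ∧ r(t(k, k), s(q, m), (p ∧ p) ∧ q)) ∧ r(r(q ∨ m ∨ k ∨ q, p ∨ q, p ∨ m), m ∧ p ∧ k ∧ m ∧ p ∧ k, q ∧ m ∧ m ∧ p ∧ q ∨ q ∧ q ∧ m ∧ q ∧ p ∨ p ∧ q ∧ q ∧ p ∧ m ∨ p ∧ q ∧ p ∧ (q ∧ m)) ∨ (p ∨ k))
  Distribute:  k ∨ r(r(k ∨ m ∨ q ∨ q, p ∨ q, m ∨ p), k ∧ k ∧ m ∧ m ∧ p ∧ p, m ∧ m ∧ p ∧ q ∧ q ∨ m ∧ p ∧ p ∧ q ∧ q ∨ m ∧ p ∧ p ∧ q ∧ q ∨ m ∧ p ∧ q ∧ q ∧ q) ∧ r(t(p ∨ p ∨ q ∨ q, k ∨ m ∨ m ∨ q), r(k ∨ m ∨ p ∨ q, q ∧ q, k ∧ p ∧ p), s(k ∧ m ∧ m ∧ p, t(p, q))) ∧ t(m ∨ p ∨ q, k ∧ m ∧ q) ∨ r(r(k ∨ m ∨ q ∨ q, p ∨ q, m ∨ p), k ∧ k ∧ m ∧ m ∧ p ∧ p, m ∧ m ∧ p ∧ q ∧ q ∨ m ∧ p ∧ p ∧ q ∧ q ∨ m ∧ p ∧ p ∧ q ∧ q ∨ m ∧ p ∧ q ∧ q ∧ q) ∧ r(t(k, k), s(q, m), p ∧ p ∧ q) ∧ r(t(p ∨ p ∨ q ∨ q, k ∨ m ∨ m ∨ q), r(k ∨ m ∨ p ∨ q, q ∧ q, k ∧ p ∧ p), s(k ∧ m ∧ m ∧ p, t(p, q))) ∨ p ∨ k
  Order the arguments:  k ∨ k ∨ p ∨ r(r(k ∨ m ∨ q ∨ q, p ∨ q, m ∨ p), k ∧ k ∧ m ∧ m ∧ p ∧ p, m ∧ m ∧ p ∧ q ∧ q ∨ m ∧ p ∧ p ∧ q ∧ q ∨ m ∧ p ∧ p ∧ q ∧ q ∨ m ∧ p ∧ q ∧ q ∧ q) ∧ r(t(k, k), s(q, m), p ∧ p ∧ q) ∧ r(t(p ∨ p ∨ q ∨ q, k ∨ m ∨ m ∨ q), r(k ∨ m ∨ p ∨ q, q ∧ q, k ∧ p ∧ p), s(k ∧ m ∧ m ∧ p, t(p, q))) ∨ r(r(k ∨ m ∨ q ∨ q, p ∨ q, m ∨ p), k ∧ k ∧ m ∧ m ∧ p ∧ p, m ∧ m ∧ p ∧ q ∧ q ∨ m ∧ p ∧ p ∧ q ∧ q ∨ m ∧ p ∧ p ∧ q ∧ q ∨ m ∧ p ∧ q ∧ q ∧ q) ∧ r(t(p ∨ p ∨ q ∨ q, k ∨ m ∨ m ∨ q), r(k ∨ m ∨ p ∨ q, q ∧ q, k ∧ p ∧ p), s(k ∧ m ∧ m ∧ p, t(p, q))) ∧ t(m ∨ p ∨ q, k ∧ m ∧ q)
Right:  ((k ∨ p) ∨ t(m ∨ q ∨ p, (m ∧ q) ∧ k) ∧ r(t((q ∨ (p ∨ q)) ∨ p, (k ∨ q) ∨ (m ∨ m)), r((q ∨ (m ∨ k)) ∨ p, q ∧ q, p ∧ (k ∧ p)), s(k ∧ m ∧ m ∧ p, t(p, q)))) ∨ (r(r(m ∨ (q ∨ (k ∨ q)), p ∨ q, m ∨ p), (m ∧ (k ∧ k)) ∧ (p ∧ p) ∧ m, (m ∧ ((p ∧ (q ∧ m)) ∧ q) ∨ (m ∧ p) ∧ (q ∧ (p ∧ q))) ∨ m ∧ (p ∧ (p ∧ (q ∧ q))) ∨ (q ∧ q) ∧ q ∧ m ∧ p) ∧ r(r(m ∨ q ∨ k ∨ q, q ∨ p, m ∨ p), p ∧ (m ∧ k) ∧ p ∧ k ∧ m, (q ∧ q ∧ p ∧ m ∧ q ∨ p ∧ q ∧ m ∧ p ∧ q) ∨ ((m ∧ p) ∧ q) ∧ q ∧ p ∨ (q ∧ (m ∧ m)) ∧ (p ∧ q)) ∧ r(t(((q ∨ p) ∨ p) ∨ q, m ∨ q ∨ m ∨ k), r(q ∨ p ∨ k ∨ m, q ∧ q, p ∧ p ∧ k), s(m ∧ k ∧ p ∧ m, t(p, q))) ∧ r(t(k, k), s(q, m), p ∧ (q ∧ p)) ∨ k)
  Un-nest:  k ∨ p ∨ r(t(p ∨ p ∨ q ∨ q, k ∨ m ∨ m ∨ q), r(k ∨ m ∨ p ∨ q, q ∧ q, k ∧ p ∧ p), s(k ∧ m ∧ m ∧ p, t(p, q))) ∧ t(m ∨ p ∨ q, k ∧ m ∧ q) ∨ r(r(k ∨ m ∨ q ∨ q, p ∨ q, m ∨ p), k ∧ k ∧ m ∧ m ∧ p ∧ p, m ∧ m ∧ p ∧ q ∧ q ∨ m ∧ p ∧ p ∧ q ∧ q ∨ m ∧ p ∧ p ∧ q ∧ q ∨ m ∧ p ∧ q ∧ q ∧ q) ∧ r(r(k ∨ m ∨ q ∨ q, p ∨ q, m ∨ p), k ∧ k ∧ m ∧ m ∧ p ∧ p, m ∧ m ∧ p ∧ q ∧ q ∨ m ∧ p ∧ p ∧ q ∧ q ∨ m ∧ p ∧ p ∧ q ∧ q ∨ m ∧ p ∧ q ∧ q ∧ q) ∧ r(t(k, k), s(q, m), p ∧ p ∧ q) ∧ r(t(p ∨ p ∨ q ∨ q, k ∨ m ∨ m ∨ q), r(k ∨ m ∨ p ∨ q, q ∧ q, k ∧ p ∧ p), s(k ∧ m ∧ m ∧ p, t(p, q))) ∨ k
  Order the arguments:  k ∨ k ∨ p ∨ r(r(k ∨ m ∨ q ∨ q, p ∨ q, m ∨ p), k ∧ k ∧ m ∧ m ∧ p ∧ p, m ∧ m ∧ p ∧ q ∧ q ∨ m ∧ p ∧ p ∧ q ∧ q ∨ m ∧ p ∧ p ∧ q ∧ q ∨ m ∧ p ∧ q ∧ q ∧ q) ∧ r(r(k ∨ m ∨ q ∨ q, p ∨ q, m ∨ p), k ∧ k ∧ m ∧ m ∧ p ∧ p, m ∧ m ∧ p ∧ q ∧ q ∨ m ∧ p ∧ p ∧ q ∧ q ∨ m ∧ p ∧ p ∧ q ∧ q ∨ m ∧ p ∧ q ∧ q ∧ q) ∧ r(t(k, k), s(q, m), p ∧ p ∧ q) ∧ r(t(p ∨ p ∨ q ∨ q, k ∨ m ∨ m ∨ q), r(k ∨ m ∨ p ∨ q, q ∧ q, k ∧ p ∧ p), s(k ∧ m ∧ m ∧ p, t(p, q))) ∨ r(t(p ∨ p ∨ q ∨ q, k ∨ m ∨ m ∨ q), r(k ∨ m ∨ p ∨ q, q ∧ q, k ∧ p ∧ p), s(k ∧ m ∧ m ∧ p, t(p, q))) ∧ t(m ∨ p ∨ q, k ∧ m ∧ q)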